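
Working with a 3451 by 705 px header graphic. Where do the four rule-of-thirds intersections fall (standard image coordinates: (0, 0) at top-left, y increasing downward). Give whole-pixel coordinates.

(1150, 235), (2301, 235), (1150, 470), (2301, 470)

One third of 3451 is 1150.33; one third of 705 is 235.
Vertical third lines at x = 1150 and x = 2301; horizontal third lines at y = 235 and y = 470.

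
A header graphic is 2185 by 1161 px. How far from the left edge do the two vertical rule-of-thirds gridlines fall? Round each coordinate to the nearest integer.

2185 / 3 = 728.33, so the vertical lines sit at one and two thirds of 2185.

728 px and 1457 px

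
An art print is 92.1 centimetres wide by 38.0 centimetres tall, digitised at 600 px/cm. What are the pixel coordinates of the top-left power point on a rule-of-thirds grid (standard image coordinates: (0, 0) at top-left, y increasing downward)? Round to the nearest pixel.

In pixels the canvas is 92.1 × 600 = 55260 wide and 38.0 × 600 = 22800 tall.
The top-left point is one-third across and one-third down:
x = 1 × 55260/3 ≈ 18420; y = 1 × 22800/3 ≈ 7600.

(18420, 7600)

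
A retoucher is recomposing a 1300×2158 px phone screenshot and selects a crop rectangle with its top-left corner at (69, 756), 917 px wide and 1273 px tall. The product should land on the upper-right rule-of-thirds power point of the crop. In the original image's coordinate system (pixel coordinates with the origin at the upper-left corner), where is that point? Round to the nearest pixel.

One third of the crop width 917 is 305.67 px.
One third of the crop height 1273 is 424.33 px.
The upper-right point is two-thirds across and one-third down within the crop:
x = 69 + 2 × 305.67 ≈ 680; y = 756 + 1 × 424.33 ≈ 1180.

x = 680 px, y = 1180 px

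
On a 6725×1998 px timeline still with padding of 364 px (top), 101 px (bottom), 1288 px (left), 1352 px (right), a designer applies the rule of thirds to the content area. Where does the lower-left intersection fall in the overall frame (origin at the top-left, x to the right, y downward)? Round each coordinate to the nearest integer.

x = 2650 px, y = 1386 px

Content width = 6725 − 1288 − 1352 = 4085 px; content height = 1998 − 364 − 101 = 1533 px.
Lower-left is one-third across and two-thirds down within the content area.
x = 1288 + 1 × 4085/3 = 1288 + 1361.67 ≈ 2650
y = 364 + 2 × 1533/3 = 364 + 1022.00 ≈ 1386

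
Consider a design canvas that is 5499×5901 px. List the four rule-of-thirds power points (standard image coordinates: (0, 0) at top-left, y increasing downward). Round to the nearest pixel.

(1833, 1967), (3666, 1967), (1833, 3934), (3666, 3934)

One third of 5499 is 1833; one third of 5901 is 1967.
Vertical third lines at x = 1833 and x = 3666; horizontal third lines at y = 1967 and y = 3934.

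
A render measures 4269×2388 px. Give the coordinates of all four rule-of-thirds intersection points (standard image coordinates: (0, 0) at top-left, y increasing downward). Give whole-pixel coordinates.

(1423, 796), (2846, 796), (1423, 1592), (2846, 1592)

One third of 4269 is 1423; one third of 2388 is 796.
Vertical third lines at x = 1423 and x = 2846; horizontal third lines at y = 796 and y = 1592.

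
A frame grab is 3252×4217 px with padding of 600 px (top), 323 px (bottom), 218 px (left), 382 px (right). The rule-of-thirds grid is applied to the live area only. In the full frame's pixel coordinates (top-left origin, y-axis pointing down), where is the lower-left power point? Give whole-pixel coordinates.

x = 1102 px, y = 2796 px

Content width = 3252 − 218 − 382 = 2652 px; content height = 4217 − 600 − 323 = 3294 px.
Lower-left is one-third across and two-thirds down within the live area.
x = 218 + 1 × 2652/3 = 218 + 884.00 ≈ 1102
y = 600 + 2 × 3294/3 = 600 + 2196.00 ≈ 2796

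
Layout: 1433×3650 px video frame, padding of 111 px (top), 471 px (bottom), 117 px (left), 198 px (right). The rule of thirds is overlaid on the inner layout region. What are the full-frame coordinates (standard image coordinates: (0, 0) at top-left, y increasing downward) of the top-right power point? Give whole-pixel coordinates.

x = 862 px, y = 1134 px

Content width = 1433 − 117 − 198 = 1118 px; content height = 3650 − 111 − 471 = 3068 px.
Top-right is two-thirds across and one-third down within the inner layout region.
x = 117 + 2 × 1118/3 = 117 + 745.33 ≈ 862
y = 111 + 1 × 3068/3 = 111 + 1022.67 ≈ 1134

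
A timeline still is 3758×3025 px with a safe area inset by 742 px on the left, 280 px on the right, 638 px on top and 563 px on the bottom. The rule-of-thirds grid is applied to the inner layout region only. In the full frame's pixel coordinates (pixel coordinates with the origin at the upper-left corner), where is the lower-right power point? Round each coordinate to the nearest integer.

(2566, 1854)

Content width = 3758 − 742 − 280 = 2736 px; content height = 3025 − 638 − 563 = 1824 px.
Lower-right is two-thirds across and two-thirds down within the inner layout region.
x = 742 + 2 × 2736/3 = 742 + 1824.00 ≈ 2566
y = 638 + 2 × 1824/3 = 638 + 1216.00 ≈ 1854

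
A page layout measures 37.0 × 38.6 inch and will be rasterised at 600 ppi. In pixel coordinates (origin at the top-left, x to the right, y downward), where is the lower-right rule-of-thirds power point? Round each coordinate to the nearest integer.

In pixels the canvas is 37.0 × 600 = 22200 wide and 38.6 × 600 = 23160 tall.
The lower-right point is two-thirds across and two-thirds down:
x = 2 × 22200/3 ≈ 14800; y = 2 × 23160/3 ≈ 15440.

x = 14800 px, y = 15440 px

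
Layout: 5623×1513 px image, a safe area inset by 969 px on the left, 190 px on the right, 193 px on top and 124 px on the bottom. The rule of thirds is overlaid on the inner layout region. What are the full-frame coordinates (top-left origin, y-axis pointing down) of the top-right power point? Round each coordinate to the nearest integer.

Content width = 5623 − 969 − 190 = 4464 px; content height = 1513 − 193 − 124 = 1196 px.
Top-right is two-thirds across and one-third down within the inner layout region.
x = 969 + 2 × 4464/3 = 969 + 2976.00 ≈ 3945
y = 193 + 1 × 1196/3 = 193 + 398.67 ≈ 592

x = 3945 px, y = 592 px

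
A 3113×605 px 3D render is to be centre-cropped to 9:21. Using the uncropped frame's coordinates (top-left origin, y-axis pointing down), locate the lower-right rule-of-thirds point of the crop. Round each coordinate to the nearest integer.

3113/605 > 9/21, so the 9:21 crop keeps the full height 605 and trims width to 605 × 9/21 = 259.29 px.
Left offset = (3113 − 259.29)/2 = 1426.86 px; top offset = 0.
Lower-right is two-thirds across and two-thirds down within the crop:
x = 1426.86 + 2 × 259.29/3 ≈ 1600; y = 0.00 + 2 × 605.00/3 ≈ 403.

x = 1600 px, y = 403 px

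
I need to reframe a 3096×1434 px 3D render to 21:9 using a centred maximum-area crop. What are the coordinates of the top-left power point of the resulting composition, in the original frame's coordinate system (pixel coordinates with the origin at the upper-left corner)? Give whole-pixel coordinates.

3096/1434 < 21/9, so the 21:9 crop keeps the full width 3096 and trims height to 3096 × 9/21 = 1326.86 px.
Top offset = (1434 − 1326.86)/2 = 53.57 px; left offset = 0.
Top-left is one-third across and one-third down within the crop:
x = 0.00 + 1 × 3096.00/3 ≈ 1032; y = 53.57 + 1 × 1326.86/3 ≈ 496.

x = 1032 px, y = 496 px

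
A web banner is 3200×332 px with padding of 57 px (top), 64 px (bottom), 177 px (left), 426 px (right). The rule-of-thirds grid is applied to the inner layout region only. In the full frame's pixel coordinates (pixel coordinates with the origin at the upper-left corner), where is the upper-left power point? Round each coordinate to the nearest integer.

(1043, 127)

Content width = 3200 − 177 − 426 = 2597 px; content height = 332 − 57 − 64 = 211 px.
Upper-left is one-third across and one-third down within the inner layout region.
x = 177 + 1 × 2597/3 = 177 + 865.67 ≈ 1043
y = 57 + 1 × 211/3 = 57 + 70.33 ≈ 127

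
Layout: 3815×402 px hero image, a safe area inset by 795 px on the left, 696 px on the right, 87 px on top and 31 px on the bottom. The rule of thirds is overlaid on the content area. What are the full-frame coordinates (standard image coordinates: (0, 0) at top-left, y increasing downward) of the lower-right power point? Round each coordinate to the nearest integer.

Content width = 3815 − 795 − 696 = 2324 px; content height = 402 − 87 − 31 = 284 px.
Lower-right is two-thirds across and two-thirds down within the content area.
x = 795 + 2 × 2324/3 = 795 + 1549.33 ≈ 2344
y = 87 + 2 × 284/3 = 87 + 189.33 ≈ 276

(2344, 276)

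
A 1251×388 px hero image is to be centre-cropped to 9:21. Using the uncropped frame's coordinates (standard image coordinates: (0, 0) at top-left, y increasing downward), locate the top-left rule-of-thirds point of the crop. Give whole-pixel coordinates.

x = 598 px, y = 129 px

1251/388 > 9/21, so the 9:21 crop keeps the full height 388 and trims width to 388 × 9/21 = 166.29 px.
Left offset = (1251 − 166.29)/2 = 542.36 px; top offset = 0.
Top-left is one-third across and one-third down within the crop:
x = 542.36 + 1 × 166.29/3 ≈ 598; y = 0.00 + 1 × 388.00/3 ≈ 129.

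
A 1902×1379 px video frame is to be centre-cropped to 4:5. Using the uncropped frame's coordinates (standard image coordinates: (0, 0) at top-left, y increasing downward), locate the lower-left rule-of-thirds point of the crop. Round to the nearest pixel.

1902/1379 > 4/5, so the 4:5 crop keeps the full height 1379 and trims width to 1379 × 4/5 = 1103.20 px.
Left offset = (1902 − 1103.20)/2 = 399.40 px; top offset = 0.
Lower-left is one-third across and two-thirds down within the crop:
x = 399.40 + 1 × 1103.20/3 ≈ 767; y = 0.00 + 2 × 1379.00/3 ≈ 919.

x = 767 px, y = 919 px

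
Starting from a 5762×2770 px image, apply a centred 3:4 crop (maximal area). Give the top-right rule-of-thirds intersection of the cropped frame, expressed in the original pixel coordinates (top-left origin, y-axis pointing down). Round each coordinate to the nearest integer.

5762/2770 > 3/4, so the 3:4 crop keeps the full height 2770 and trims width to 2770 × 3/4 = 2077.50 px.
Left offset = (5762 − 2077.50)/2 = 1842.25 px; top offset = 0.
Top-right is two-thirds across and one-third down within the crop:
x = 1842.25 + 2 × 2077.50/3 ≈ 3227; y = 0.00 + 1 × 2770.00/3 ≈ 923.

(3227, 923)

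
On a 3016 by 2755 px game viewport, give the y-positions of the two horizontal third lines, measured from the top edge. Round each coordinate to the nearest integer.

918 px and 1837 px

2755 / 3 = 918.33, so the horizontal lines sit at one and two thirds of 2755.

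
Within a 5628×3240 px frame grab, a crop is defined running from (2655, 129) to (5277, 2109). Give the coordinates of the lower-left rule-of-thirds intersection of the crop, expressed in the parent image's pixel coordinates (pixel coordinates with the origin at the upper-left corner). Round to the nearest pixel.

Crop width = 5277 − 2655 = 2622 px; one third is 874.00 px.
Crop height = 2109 − 129 = 1980 px; one third is 660.00 px.
The lower-left point is one-third across and two-thirds down within the crop:
x = 2655 + 1 × 874.00 ≈ 3529; y = 129 + 2 × 660.00 ≈ 1449.

x = 3529 px, y = 1449 px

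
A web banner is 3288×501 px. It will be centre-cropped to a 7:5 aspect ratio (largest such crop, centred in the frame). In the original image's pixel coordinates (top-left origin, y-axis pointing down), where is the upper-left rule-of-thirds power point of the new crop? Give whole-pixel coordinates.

3288/501 > 7/5, so the 7:5 crop keeps the full height 501 and trims width to 501 × 7/5 = 701.40 px.
Left offset = (3288 − 701.40)/2 = 1293.30 px; top offset = 0.
Upper-left is one-third across and one-third down within the crop:
x = 1293.30 + 1 × 701.40/3 ≈ 1527; y = 0.00 + 1 × 501.00/3 ≈ 167.

x = 1527 px, y = 167 px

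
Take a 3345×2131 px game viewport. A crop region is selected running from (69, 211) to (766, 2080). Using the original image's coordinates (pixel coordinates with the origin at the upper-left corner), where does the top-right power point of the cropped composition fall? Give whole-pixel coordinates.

(534, 834)

Crop width = 766 − 69 = 697 px; one third is 232.33 px.
Crop height = 2080 − 211 = 1869 px; one third is 623.00 px.
The top-right point is two-thirds across and one-third down within the crop:
x = 69 + 2 × 232.33 ≈ 534; y = 211 + 1 × 623.00 ≈ 834.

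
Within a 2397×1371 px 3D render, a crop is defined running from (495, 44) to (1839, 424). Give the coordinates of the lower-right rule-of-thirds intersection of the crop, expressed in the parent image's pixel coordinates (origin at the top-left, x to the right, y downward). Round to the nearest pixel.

(1391, 297)

Crop width = 1839 − 495 = 1344 px; one third is 448.00 px.
Crop height = 424 − 44 = 380 px; one third is 126.67 px.
The lower-right point is two-thirds across and two-thirds down within the crop:
x = 495 + 2 × 448.00 ≈ 1391; y = 44 + 2 × 126.67 ≈ 297.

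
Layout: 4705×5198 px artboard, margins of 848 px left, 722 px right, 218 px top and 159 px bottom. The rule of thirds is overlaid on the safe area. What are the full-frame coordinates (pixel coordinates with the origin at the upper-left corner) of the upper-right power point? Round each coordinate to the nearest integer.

Content width = 4705 − 848 − 722 = 3135 px; content height = 5198 − 218 − 159 = 4821 px.
Upper-right is two-thirds across and one-third down within the safe area.
x = 848 + 2 × 3135/3 = 848 + 2090.00 ≈ 2938
y = 218 + 1 × 4821/3 = 218 + 1607.00 ≈ 1825

x = 2938 px, y = 1825 px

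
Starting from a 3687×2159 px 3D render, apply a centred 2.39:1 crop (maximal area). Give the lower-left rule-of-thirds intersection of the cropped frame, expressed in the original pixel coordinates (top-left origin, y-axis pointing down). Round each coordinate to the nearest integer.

x = 1229 px, y = 1337 px

3687/2159 < 2.39/1, so the 2.39:1 crop keeps the full width 3687 and trims height to 3687 × 1/2.39 = 1542.68 px.
Top offset = (2159 − 1542.68)/2 = 308.16 px; left offset = 0.
Lower-left is one-third across and two-thirds down within the crop:
x = 0.00 + 1 × 3687.00/3 ≈ 1229; y = 308.16 + 2 × 1542.68/3 ≈ 1337.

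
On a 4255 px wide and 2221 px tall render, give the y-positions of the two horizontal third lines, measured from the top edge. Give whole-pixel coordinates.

2221 / 3 = 740.33, so the horizontal lines sit at one and two thirds of 2221.

740 px and 1481 px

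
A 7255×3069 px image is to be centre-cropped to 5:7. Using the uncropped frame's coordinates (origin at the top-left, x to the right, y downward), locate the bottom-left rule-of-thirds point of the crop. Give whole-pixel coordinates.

x = 3262 px, y = 2046 px

7255/3069 > 5/7, so the 5:7 crop keeps the full height 3069 and trims width to 3069 × 5/7 = 2192.14 px.
Left offset = (7255 − 2192.14)/2 = 2531.43 px; top offset = 0.
Bottom-left is one-third across and two-thirds down within the crop:
x = 2531.43 + 1 × 2192.14/3 ≈ 3262; y = 0.00 + 2 × 3069.00/3 ≈ 2046.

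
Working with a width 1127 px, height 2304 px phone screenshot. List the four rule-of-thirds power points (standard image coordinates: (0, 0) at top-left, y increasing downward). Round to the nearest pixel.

One third of 1127 is 375.67; one third of 2304 is 768.
Vertical third lines at x = 376 and x = 751; horizontal third lines at y = 768 and y = 1536.

(376, 768), (751, 768), (376, 1536), (751, 1536)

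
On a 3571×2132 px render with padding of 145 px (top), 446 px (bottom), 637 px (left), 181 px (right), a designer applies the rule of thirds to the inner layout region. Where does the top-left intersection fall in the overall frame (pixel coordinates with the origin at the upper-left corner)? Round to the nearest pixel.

Content width = 3571 − 637 − 181 = 2753 px; content height = 2132 − 145 − 446 = 1541 px.
Top-left is one-third across and one-third down within the inner layout region.
x = 637 + 1 × 2753/3 = 637 + 917.67 ≈ 1555
y = 145 + 1 × 1541/3 = 145 + 513.67 ≈ 659

(1555, 659)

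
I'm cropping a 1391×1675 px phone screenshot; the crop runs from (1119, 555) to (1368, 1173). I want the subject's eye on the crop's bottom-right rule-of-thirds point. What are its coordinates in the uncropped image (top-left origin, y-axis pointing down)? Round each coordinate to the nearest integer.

(1285, 967)

Crop width = 1368 − 1119 = 249 px; one third is 83.00 px.
Crop height = 1173 − 555 = 618 px; one third is 206.00 px.
The bottom-right point is two-thirds across and two-thirds down within the crop:
x = 1119 + 2 × 83.00 ≈ 1285; y = 555 + 2 × 206.00 ≈ 967.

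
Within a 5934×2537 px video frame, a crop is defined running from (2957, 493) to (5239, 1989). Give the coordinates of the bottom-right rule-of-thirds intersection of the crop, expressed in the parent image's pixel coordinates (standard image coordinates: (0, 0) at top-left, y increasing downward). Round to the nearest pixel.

(4478, 1490)

Crop width = 5239 − 2957 = 2282 px; one third is 760.67 px.
Crop height = 1989 − 493 = 1496 px; one third is 498.67 px.
The bottom-right point is two-thirds across and two-thirds down within the crop:
x = 2957 + 2 × 760.67 ≈ 4478; y = 493 + 2 × 498.67 ≈ 1490.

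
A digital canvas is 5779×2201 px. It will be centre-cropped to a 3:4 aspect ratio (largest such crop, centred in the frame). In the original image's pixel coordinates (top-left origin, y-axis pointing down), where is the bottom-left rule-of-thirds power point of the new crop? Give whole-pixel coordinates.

5779/2201 > 3/4, so the 3:4 crop keeps the full height 2201 and trims width to 2201 × 3/4 = 1650.75 px.
Left offset = (5779 − 1650.75)/2 = 2064.12 px; top offset = 0.
Bottom-left is one-third across and two-thirds down within the crop:
x = 2064.12 + 1 × 1650.75/3 ≈ 2614; y = 0.00 + 2 × 2201.00/3 ≈ 1467.

(2614, 1467)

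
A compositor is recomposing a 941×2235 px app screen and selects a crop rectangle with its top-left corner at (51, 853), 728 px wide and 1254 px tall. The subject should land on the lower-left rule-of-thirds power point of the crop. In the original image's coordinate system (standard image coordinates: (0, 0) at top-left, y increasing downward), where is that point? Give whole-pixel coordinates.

(294, 1689)

One third of the crop width 728 is 242.67 px.
One third of the crop height 1254 is 418.00 px.
The lower-left point is one-third across and two-thirds down within the crop:
x = 51 + 1 × 242.67 ≈ 294; y = 853 + 2 × 418.00 ≈ 1689.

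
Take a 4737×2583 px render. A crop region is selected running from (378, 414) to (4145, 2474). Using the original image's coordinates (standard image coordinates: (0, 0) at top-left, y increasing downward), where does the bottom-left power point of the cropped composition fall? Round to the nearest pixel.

Crop width = 4145 − 378 = 3767 px; one third is 1255.67 px.
Crop height = 2474 − 414 = 2060 px; one third is 686.67 px.
The bottom-left point is one-third across and two-thirds down within the crop:
x = 378 + 1 × 1255.67 ≈ 1634; y = 414 + 2 × 686.67 ≈ 1787.

x = 1634 px, y = 1787 px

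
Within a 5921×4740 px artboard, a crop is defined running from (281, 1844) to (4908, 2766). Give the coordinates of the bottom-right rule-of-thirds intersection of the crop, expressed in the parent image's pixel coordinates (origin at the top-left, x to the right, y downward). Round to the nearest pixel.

(3366, 2459)

Crop width = 4908 − 281 = 4627 px; one third is 1542.33 px.
Crop height = 2766 − 1844 = 922 px; one third is 307.33 px.
The bottom-right point is two-thirds across and two-thirds down within the crop:
x = 281 + 2 × 1542.33 ≈ 3366; y = 1844 + 2 × 307.33 ≈ 2459.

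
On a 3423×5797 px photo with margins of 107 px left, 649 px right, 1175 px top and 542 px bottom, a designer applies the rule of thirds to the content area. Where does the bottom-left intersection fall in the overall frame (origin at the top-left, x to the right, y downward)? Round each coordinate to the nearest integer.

x = 996 px, y = 3895 px

Content width = 3423 − 107 − 649 = 2667 px; content height = 5797 − 1175 − 542 = 4080 px.
Bottom-left is one-third across and two-thirds down within the content area.
x = 107 + 1 × 2667/3 = 107 + 889.00 ≈ 996
y = 1175 + 2 × 4080/3 = 1175 + 2720.00 ≈ 3895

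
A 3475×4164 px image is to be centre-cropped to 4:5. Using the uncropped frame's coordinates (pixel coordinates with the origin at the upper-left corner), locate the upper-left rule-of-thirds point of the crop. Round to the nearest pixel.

x = 1182 px, y = 1388 px

3475/4164 > 4/5, so the 4:5 crop keeps the full height 4164 and trims width to 4164 × 4/5 = 3331.20 px.
Left offset = (3475 − 3331.20)/2 = 71.90 px; top offset = 0.
Upper-left is one-third across and one-third down within the crop:
x = 71.90 + 1 × 3331.20/3 ≈ 1182; y = 0.00 + 1 × 4164.00/3 ≈ 1388.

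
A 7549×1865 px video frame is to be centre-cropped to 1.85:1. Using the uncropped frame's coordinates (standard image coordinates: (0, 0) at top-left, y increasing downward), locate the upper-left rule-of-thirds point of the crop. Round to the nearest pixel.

x = 3199 px, y = 622 px

7549/1865 > 1.85/1, so the 1.85:1 crop keeps the full height 1865 and trims width to 1865 × 1.85/1 = 3450.25 px.
Left offset = (7549 − 3450.25)/2 = 2049.38 px; top offset = 0.
Upper-left is one-third across and one-third down within the crop:
x = 2049.38 + 1 × 3450.25/3 ≈ 3199; y = 0.00 + 1 × 1865.00/3 ≈ 622.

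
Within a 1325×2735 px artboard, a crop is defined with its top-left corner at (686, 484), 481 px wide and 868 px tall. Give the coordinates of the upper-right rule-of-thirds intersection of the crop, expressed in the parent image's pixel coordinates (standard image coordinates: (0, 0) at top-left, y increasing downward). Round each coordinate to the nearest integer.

x = 1007 px, y = 773 px

One third of the crop width 481 is 160.33 px.
One third of the crop height 868 is 289.33 px.
The upper-right point is two-thirds across and one-third down within the crop:
x = 686 + 2 × 160.33 ≈ 1007; y = 484 + 1 × 289.33 ≈ 773.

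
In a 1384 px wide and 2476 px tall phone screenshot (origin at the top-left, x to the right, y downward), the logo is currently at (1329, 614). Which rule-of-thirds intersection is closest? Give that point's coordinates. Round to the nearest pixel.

Third lines: x ∈ {461, 923}, y ∈ {825, 1651}.
1329 is closer to x = 923; 614 is closer to y = 825.
So the nearest intersection is the upper-right power point.

(923, 825)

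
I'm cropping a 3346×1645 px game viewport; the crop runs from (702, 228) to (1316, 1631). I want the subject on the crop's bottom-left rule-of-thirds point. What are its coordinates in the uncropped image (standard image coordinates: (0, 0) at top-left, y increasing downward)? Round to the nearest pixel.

x = 907 px, y = 1163 px

Crop width = 1316 − 702 = 614 px; one third is 204.67 px.
Crop height = 1631 − 228 = 1403 px; one third is 467.67 px.
The bottom-left point is one-third across and two-thirds down within the crop:
x = 702 + 1 × 204.67 ≈ 907; y = 228 + 2 × 467.67 ≈ 1163.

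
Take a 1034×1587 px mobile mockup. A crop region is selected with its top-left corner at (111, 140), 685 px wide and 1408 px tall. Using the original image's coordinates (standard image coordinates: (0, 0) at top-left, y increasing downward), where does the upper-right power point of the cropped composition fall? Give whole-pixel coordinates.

x = 568 px, y = 609 px

One third of the crop width 685 is 228.33 px.
One third of the crop height 1408 is 469.33 px.
The upper-right point is two-thirds across and one-third down within the crop:
x = 111 + 2 × 228.33 ≈ 568; y = 140 + 1 × 469.33 ≈ 609.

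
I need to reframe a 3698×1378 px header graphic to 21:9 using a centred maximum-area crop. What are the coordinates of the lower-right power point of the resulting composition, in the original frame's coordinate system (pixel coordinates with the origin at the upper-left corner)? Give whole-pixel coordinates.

3698/1378 > 21/9, so the 21:9 crop keeps the full height 1378 and trims width to 1378 × 21/9 = 3215.33 px.
Left offset = (3698 − 3215.33)/2 = 241.33 px; top offset = 0.
Lower-right is two-thirds across and two-thirds down within the crop:
x = 241.33 + 2 × 3215.33/3 ≈ 2385; y = 0.00 + 2 × 1378.00/3 ≈ 919.

x = 2385 px, y = 919 px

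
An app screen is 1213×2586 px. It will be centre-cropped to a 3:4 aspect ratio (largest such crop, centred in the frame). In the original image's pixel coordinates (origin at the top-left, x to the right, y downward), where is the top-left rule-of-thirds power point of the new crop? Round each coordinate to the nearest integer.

1213/2586 < 3/4, so the 3:4 crop keeps the full width 1213 and trims height to 1213 × 4/3 = 1617.33 px.
Top offset = (2586 − 1617.33)/2 = 484.33 px; left offset = 0.
Top-left is one-third across and one-third down within the crop:
x = 0.00 + 1 × 1213.00/3 ≈ 404; y = 484.33 + 1 × 1617.33/3 ≈ 1023.

x = 404 px, y = 1023 px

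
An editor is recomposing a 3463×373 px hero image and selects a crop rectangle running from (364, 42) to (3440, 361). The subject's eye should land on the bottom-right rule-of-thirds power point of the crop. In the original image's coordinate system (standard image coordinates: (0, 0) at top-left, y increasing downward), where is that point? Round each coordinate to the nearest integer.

x = 2415 px, y = 255 px

Crop width = 3440 − 364 = 3076 px; one third is 1025.33 px.
Crop height = 361 − 42 = 319 px; one third is 106.33 px.
The bottom-right point is two-thirds across and two-thirds down within the crop:
x = 364 + 2 × 1025.33 ≈ 2415; y = 42 + 2 × 106.33 ≈ 255.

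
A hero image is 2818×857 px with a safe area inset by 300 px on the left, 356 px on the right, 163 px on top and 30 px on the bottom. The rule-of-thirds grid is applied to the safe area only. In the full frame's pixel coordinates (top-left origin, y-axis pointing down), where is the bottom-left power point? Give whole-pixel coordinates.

x = 1021 px, y = 606 px

Content width = 2818 − 300 − 356 = 2162 px; content height = 857 − 163 − 30 = 664 px.
Bottom-left is one-third across and two-thirds down within the safe area.
x = 300 + 1 × 2162/3 = 300 + 720.67 ≈ 1021
y = 163 + 2 × 664/3 = 163 + 442.67 ≈ 606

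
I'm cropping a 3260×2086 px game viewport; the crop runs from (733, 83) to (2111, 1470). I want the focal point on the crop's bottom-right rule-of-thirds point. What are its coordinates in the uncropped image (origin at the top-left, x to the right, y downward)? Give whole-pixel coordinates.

(1652, 1008)

Crop width = 2111 − 733 = 1378 px; one third is 459.33 px.
Crop height = 1470 − 83 = 1387 px; one third is 462.33 px.
The bottom-right point is two-thirds across and two-thirds down within the crop:
x = 733 + 2 × 459.33 ≈ 1652; y = 83 + 2 × 462.33 ≈ 1008.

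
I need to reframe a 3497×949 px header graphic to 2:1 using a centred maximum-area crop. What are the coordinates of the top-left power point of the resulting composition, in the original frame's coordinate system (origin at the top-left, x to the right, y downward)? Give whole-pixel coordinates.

x = 1432 px, y = 316 px

3497/949 > 2/1, so the 2:1 crop keeps the full height 949 and trims width to 949 × 2/1 = 1898.00 px.
Left offset = (3497 − 1898.00)/2 = 799.50 px; top offset = 0.
Top-left is one-third across and one-third down within the crop:
x = 799.50 + 1 × 1898.00/3 ≈ 1432; y = 0.00 + 1 × 949.00/3 ≈ 316.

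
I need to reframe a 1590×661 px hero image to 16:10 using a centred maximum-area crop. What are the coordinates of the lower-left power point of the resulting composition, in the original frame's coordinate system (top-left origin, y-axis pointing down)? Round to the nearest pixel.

x = 619 px, y = 441 px

1590/661 > 16/10, so the 16:10 crop keeps the full height 661 and trims width to 661 × 16/10 = 1057.60 px.
Left offset = (1590 − 1057.60)/2 = 266.20 px; top offset = 0.
Lower-left is one-third across and two-thirds down within the crop:
x = 266.20 + 1 × 1057.60/3 ≈ 619; y = 0.00 + 2 × 661.00/3 ≈ 441.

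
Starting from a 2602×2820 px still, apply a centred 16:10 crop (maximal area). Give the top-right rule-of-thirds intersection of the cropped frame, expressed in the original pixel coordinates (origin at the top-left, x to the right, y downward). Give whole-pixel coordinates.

(1735, 1139)

2602/2820 < 16/10, so the 16:10 crop keeps the full width 2602 and trims height to 2602 × 10/16 = 1626.25 px.
Top offset = (2820 − 1626.25)/2 = 596.88 px; left offset = 0.
Top-right is two-thirds across and one-third down within the crop:
x = 0.00 + 2 × 2602.00/3 ≈ 1735; y = 596.88 + 1 × 1626.25/3 ≈ 1139.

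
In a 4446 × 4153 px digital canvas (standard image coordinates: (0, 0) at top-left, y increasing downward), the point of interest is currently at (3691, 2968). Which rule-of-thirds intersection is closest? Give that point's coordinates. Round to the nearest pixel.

x = 2964 px, y = 2769 px

Third lines: x ∈ {1482, 2964}, y ∈ {1384, 2769}.
3691 is closer to x = 2964; 2968 is closer to y = 2769.
So the nearest intersection is the lower-right power point.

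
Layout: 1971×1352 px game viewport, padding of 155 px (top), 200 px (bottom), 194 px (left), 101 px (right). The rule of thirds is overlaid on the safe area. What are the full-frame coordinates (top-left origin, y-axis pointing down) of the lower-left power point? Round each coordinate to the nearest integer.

(753, 820)

Content width = 1971 − 194 − 101 = 1676 px; content height = 1352 − 155 − 200 = 997 px.
Lower-left is one-third across and two-thirds down within the safe area.
x = 194 + 1 × 1676/3 = 194 + 558.67 ≈ 753
y = 155 + 2 × 997/3 = 155 + 664.67 ≈ 820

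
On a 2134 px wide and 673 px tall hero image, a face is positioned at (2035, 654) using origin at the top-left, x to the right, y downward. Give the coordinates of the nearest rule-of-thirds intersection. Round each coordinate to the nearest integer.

Third lines: x ∈ {711, 1423}, y ∈ {224, 449}.
2035 is closer to x = 1423; 654 is closer to y = 449.
So the nearest intersection is the lower-right power point.

(1423, 449)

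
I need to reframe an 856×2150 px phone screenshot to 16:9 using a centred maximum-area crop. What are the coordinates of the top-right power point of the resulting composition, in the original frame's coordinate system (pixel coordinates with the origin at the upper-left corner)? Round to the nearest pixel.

(571, 995)

856/2150 < 16/9, so the 16:9 crop keeps the full width 856 and trims height to 856 × 9/16 = 481.50 px.
Top offset = (2150 − 481.50)/2 = 834.25 px; left offset = 0.
Top-right is two-thirds across and one-third down within the crop:
x = 0.00 + 2 × 856.00/3 ≈ 571; y = 834.25 + 1 × 481.50/3 ≈ 995.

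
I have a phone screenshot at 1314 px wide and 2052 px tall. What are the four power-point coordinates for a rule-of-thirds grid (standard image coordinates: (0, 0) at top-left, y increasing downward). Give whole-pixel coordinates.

One third of 1314 is 438; one third of 2052 is 684.
Vertical third lines at x = 438 and x = 876; horizontal third lines at y = 684 and y = 1368.

(438, 684), (876, 684), (438, 1368), (876, 1368)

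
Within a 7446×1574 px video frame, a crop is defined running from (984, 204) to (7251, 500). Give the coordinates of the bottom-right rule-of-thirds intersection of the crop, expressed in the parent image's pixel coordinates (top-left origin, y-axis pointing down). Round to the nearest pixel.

x = 5162 px, y = 401 px

Crop width = 7251 − 984 = 6267 px; one third is 2089.00 px.
Crop height = 500 − 204 = 296 px; one third is 98.67 px.
The bottom-right point is two-thirds across and two-thirds down within the crop:
x = 984 + 2 × 2089.00 ≈ 5162; y = 204 + 2 × 98.67 ≈ 401.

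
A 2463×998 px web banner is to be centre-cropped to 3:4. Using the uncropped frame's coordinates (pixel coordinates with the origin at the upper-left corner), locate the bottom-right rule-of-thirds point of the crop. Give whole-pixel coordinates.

2463/998 > 3/4, so the 3:4 crop keeps the full height 998 and trims width to 998 × 3/4 = 748.50 px.
Left offset = (2463 − 748.50)/2 = 857.25 px; top offset = 0.
Bottom-right is two-thirds across and two-thirds down within the crop:
x = 857.25 + 2 × 748.50/3 ≈ 1356; y = 0.00 + 2 × 998.00/3 ≈ 665.

(1356, 665)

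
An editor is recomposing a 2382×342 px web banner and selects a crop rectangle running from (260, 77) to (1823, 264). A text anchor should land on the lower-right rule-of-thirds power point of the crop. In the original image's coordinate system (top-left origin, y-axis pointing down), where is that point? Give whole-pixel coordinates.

Crop width = 1823 − 260 = 1563 px; one third is 521.00 px.
Crop height = 264 − 77 = 187 px; one third is 62.33 px.
The lower-right point is two-thirds across and two-thirds down within the crop:
x = 260 + 2 × 521.00 ≈ 1302; y = 77 + 2 × 62.33 ≈ 202.

x = 1302 px, y = 202 px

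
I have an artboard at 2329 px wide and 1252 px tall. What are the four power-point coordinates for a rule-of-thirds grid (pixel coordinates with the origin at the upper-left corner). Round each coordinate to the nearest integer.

One third of 2329 is 776.33; one third of 1252 is 417.33.
Vertical third lines at x = 776 and x = 1553; horizontal third lines at y = 417 and y = 835.

(776, 417), (1553, 417), (776, 835), (1553, 835)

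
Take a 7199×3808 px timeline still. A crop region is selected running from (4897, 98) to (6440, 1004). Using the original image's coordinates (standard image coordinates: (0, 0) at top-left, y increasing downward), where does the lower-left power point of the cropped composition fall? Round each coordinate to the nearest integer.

Crop width = 6440 − 4897 = 1543 px; one third is 514.33 px.
Crop height = 1004 − 98 = 906 px; one third is 302.00 px.
The lower-left point is one-third across and two-thirds down within the crop:
x = 4897 + 1 × 514.33 ≈ 5411; y = 98 + 2 × 302.00 ≈ 702.

x = 5411 px, y = 702 px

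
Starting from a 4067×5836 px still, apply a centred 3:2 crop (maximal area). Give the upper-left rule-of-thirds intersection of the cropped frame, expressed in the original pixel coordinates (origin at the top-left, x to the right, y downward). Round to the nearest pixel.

(1356, 2466)

4067/5836 < 3/2, so the 3:2 crop keeps the full width 4067 and trims height to 4067 × 2/3 = 2711.33 px.
Top offset = (5836 − 2711.33)/2 = 1562.33 px; left offset = 0.
Upper-left is one-third across and one-third down within the crop:
x = 0.00 + 1 × 4067.00/3 ≈ 1356; y = 1562.33 + 1 × 2711.33/3 ≈ 2466.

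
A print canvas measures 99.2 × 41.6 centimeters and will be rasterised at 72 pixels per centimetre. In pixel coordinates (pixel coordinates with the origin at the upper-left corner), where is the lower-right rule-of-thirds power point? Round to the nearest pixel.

In pixels the canvas is 99.2 × 72 = 7142.4 wide and 41.6 × 72 = 2995.2 tall.
The lower-right point is two-thirds across and two-thirds down:
x = 2 × 7142.4/3 ≈ 4762; y = 2 × 2995.2/3 ≈ 1997.

(4762, 1997)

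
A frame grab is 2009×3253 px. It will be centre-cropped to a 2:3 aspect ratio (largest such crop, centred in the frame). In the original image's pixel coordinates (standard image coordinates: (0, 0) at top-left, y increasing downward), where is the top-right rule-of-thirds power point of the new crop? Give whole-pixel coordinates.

2009/3253 < 2/3, so the 2:3 crop keeps the full width 2009 and trims height to 2009 × 3/2 = 3013.50 px.
Top offset = (3253 − 3013.50)/2 = 119.75 px; left offset = 0.
Top-right is two-thirds across and one-third down within the crop:
x = 0.00 + 2 × 2009.00/3 ≈ 1339; y = 119.75 + 1 × 3013.50/3 ≈ 1124.

x = 1339 px, y = 1124 px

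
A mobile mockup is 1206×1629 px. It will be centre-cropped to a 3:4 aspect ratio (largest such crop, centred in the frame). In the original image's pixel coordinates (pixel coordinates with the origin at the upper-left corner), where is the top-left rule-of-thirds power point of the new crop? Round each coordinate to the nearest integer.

x = 402 px, y = 547 px

1206/1629 < 3/4, so the 3:4 crop keeps the full width 1206 and trims height to 1206 × 4/3 = 1608.00 px.
Top offset = (1629 − 1608.00)/2 = 10.50 px; left offset = 0.
Top-left is one-third across and one-third down within the crop:
x = 0.00 + 1 × 1206.00/3 ≈ 402; y = 10.50 + 1 × 1608.00/3 ≈ 547.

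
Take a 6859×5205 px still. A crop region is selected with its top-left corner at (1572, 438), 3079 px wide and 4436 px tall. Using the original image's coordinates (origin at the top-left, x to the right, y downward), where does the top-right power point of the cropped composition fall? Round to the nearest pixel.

(3625, 1917)

One third of the crop width 3079 is 1026.33 px.
One third of the crop height 4436 is 1478.67 px.
The top-right point is two-thirds across and one-third down within the crop:
x = 1572 + 2 × 1026.33 ≈ 3625; y = 438 + 1 × 1478.67 ≈ 1917.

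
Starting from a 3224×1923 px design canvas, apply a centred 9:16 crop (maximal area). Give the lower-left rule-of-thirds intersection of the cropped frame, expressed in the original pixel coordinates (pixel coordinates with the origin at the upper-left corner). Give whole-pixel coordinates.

3224/1923 > 9/16, so the 9:16 crop keeps the full height 1923 and trims width to 1923 × 9/16 = 1081.69 px.
Left offset = (3224 − 1081.69)/2 = 1071.16 px; top offset = 0.
Lower-left is one-third across and two-thirds down within the crop:
x = 1071.16 + 1 × 1081.69/3 ≈ 1432; y = 0.00 + 2 × 1923.00/3 ≈ 1282.

x = 1432 px, y = 1282 px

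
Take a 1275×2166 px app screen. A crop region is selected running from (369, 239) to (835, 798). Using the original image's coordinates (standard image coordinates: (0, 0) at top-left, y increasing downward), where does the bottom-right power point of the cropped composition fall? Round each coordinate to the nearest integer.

x = 680 px, y = 612 px

Crop width = 835 − 369 = 466 px; one third is 155.33 px.
Crop height = 798 − 239 = 559 px; one third is 186.33 px.
The bottom-right point is two-thirds across and two-thirds down within the crop:
x = 369 + 2 × 155.33 ≈ 680; y = 239 + 2 × 186.33 ≈ 612.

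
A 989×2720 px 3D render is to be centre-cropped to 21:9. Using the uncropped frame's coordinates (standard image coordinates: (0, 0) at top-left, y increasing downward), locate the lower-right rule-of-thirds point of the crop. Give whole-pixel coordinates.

x = 659 px, y = 1431 px

989/2720 < 21/9, so the 21:9 crop keeps the full width 989 and trims height to 989 × 9/21 = 423.86 px.
Top offset = (2720 − 423.86)/2 = 1148.07 px; left offset = 0.
Lower-right is two-thirds across and two-thirds down within the crop:
x = 0.00 + 2 × 989.00/3 ≈ 659; y = 1148.07 + 2 × 423.86/3 ≈ 1431.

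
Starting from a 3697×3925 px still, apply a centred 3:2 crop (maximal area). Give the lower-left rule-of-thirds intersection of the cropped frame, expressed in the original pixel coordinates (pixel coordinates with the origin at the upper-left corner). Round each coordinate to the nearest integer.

(1232, 2373)

3697/3925 < 3/2, so the 3:2 crop keeps the full width 3697 and trims height to 3697 × 2/3 = 2464.67 px.
Top offset = (3925 − 2464.67)/2 = 730.17 px; left offset = 0.
Lower-left is one-third across and two-thirds down within the crop:
x = 0.00 + 1 × 3697.00/3 ≈ 1232; y = 730.17 + 2 × 2464.67/3 ≈ 2373.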